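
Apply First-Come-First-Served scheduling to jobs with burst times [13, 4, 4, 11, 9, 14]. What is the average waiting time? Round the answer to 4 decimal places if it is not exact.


FCFS order (as given): [13, 4, 4, 11, 9, 14]
Waiting times:
  Job 1: wait = 0
  Job 2: wait = 13
  Job 3: wait = 17
  Job 4: wait = 21
  Job 5: wait = 32
  Job 6: wait = 41
Sum of waiting times = 124
Average waiting time = 124/6 = 20.6667

20.6667


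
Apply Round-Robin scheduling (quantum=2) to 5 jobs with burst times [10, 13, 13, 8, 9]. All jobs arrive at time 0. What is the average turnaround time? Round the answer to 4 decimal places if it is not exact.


Time quantum = 2
Execution trace:
  J1 runs 2 units, time = 2
  J2 runs 2 units, time = 4
  J3 runs 2 units, time = 6
  J4 runs 2 units, time = 8
  J5 runs 2 units, time = 10
  J1 runs 2 units, time = 12
  J2 runs 2 units, time = 14
  J3 runs 2 units, time = 16
  J4 runs 2 units, time = 18
  J5 runs 2 units, time = 20
  J1 runs 2 units, time = 22
  J2 runs 2 units, time = 24
  J3 runs 2 units, time = 26
  J4 runs 2 units, time = 28
  J5 runs 2 units, time = 30
  J1 runs 2 units, time = 32
  J2 runs 2 units, time = 34
  J3 runs 2 units, time = 36
  J4 runs 2 units, time = 38
  J5 runs 2 units, time = 40
  J1 runs 2 units, time = 42
  J2 runs 2 units, time = 44
  J3 runs 2 units, time = 46
  J5 runs 1 units, time = 47
  J2 runs 2 units, time = 49
  J3 runs 2 units, time = 51
  J2 runs 1 units, time = 52
  J3 runs 1 units, time = 53
Finish times: [42, 52, 53, 38, 47]
Average turnaround = 232/5 = 46.4

46.4


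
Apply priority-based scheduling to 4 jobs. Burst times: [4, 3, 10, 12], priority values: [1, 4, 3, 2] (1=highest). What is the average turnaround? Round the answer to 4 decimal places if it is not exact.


Sort by priority (ascending = highest first):
Order: [(1, 4), (2, 12), (3, 10), (4, 3)]
Completion times:
  Priority 1, burst=4, C=4
  Priority 2, burst=12, C=16
  Priority 3, burst=10, C=26
  Priority 4, burst=3, C=29
Average turnaround = 75/4 = 18.75

18.75


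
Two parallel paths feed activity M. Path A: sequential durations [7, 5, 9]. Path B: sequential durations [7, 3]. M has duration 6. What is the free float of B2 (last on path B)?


ES(B2) = sum of predecessors on chain B = 7
EF(B2) = ES + duration = 7 + 3 = 10
Successor of B2 is M. ES(M) = max(sum(A), sum(B)) = max(21, 10) = 21
Free float = ES(successor) - EF(current) = 21 - 10 = 11

11


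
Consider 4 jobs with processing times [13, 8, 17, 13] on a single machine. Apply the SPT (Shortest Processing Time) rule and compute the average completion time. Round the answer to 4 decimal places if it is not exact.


Sort jobs by processing time (SPT order): [8, 13, 13, 17]
Compute completion times sequentially:
  Job 1: processing = 8, completes at 8
  Job 2: processing = 13, completes at 21
  Job 3: processing = 13, completes at 34
  Job 4: processing = 17, completes at 51
Sum of completion times = 114
Average completion time = 114/4 = 28.5

28.5


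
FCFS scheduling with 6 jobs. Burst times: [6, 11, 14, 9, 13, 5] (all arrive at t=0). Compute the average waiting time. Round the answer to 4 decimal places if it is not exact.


FCFS order (as given): [6, 11, 14, 9, 13, 5]
Waiting times:
  Job 1: wait = 0
  Job 2: wait = 6
  Job 3: wait = 17
  Job 4: wait = 31
  Job 5: wait = 40
  Job 6: wait = 53
Sum of waiting times = 147
Average waiting time = 147/6 = 24.5

24.5


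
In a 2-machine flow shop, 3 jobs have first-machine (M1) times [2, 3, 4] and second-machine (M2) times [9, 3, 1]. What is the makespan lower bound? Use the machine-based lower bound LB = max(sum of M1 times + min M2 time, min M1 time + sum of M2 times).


LB1 = sum(M1 times) + min(M2 times) = 9 + 1 = 10
LB2 = min(M1 times) + sum(M2 times) = 2 + 13 = 15
Lower bound = max(LB1, LB2) = max(10, 15) = 15

15


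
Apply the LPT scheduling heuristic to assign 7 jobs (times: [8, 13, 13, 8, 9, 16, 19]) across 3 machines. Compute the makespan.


Sort jobs in decreasing order (LPT): [19, 16, 13, 13, 9, 8, 8]
Assign each job to the least loaded machine:
  Machine 1: jobs [19, 8], load = 27
  Machine 2: jobs [16, 9, 8], load = 33
  Machine 3: jobs [13, 13], load = 26
Makespan = max load = 33

33


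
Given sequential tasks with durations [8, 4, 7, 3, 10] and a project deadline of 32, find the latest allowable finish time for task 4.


LF(activity 4) = deadline - sum of successor durations
Successors: activities 5 through 5 with durations [10]
Sum of successor durations = 10
LF = 32 - 10 = 22

22


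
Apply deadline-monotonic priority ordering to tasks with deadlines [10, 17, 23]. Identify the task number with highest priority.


Sort tasks by relative deadline (ascending):
  Task 1: deadline = 10
  Task 2: deadline = 17
  Task 3: deadline = 23
Priority order (highest first): [1, 2, 3]
Highest priority task = 1

1


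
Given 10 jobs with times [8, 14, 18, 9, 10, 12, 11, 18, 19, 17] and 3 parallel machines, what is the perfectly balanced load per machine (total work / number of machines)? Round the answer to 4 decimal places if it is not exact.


Total processing time = 8 + 14 + 18 + 9 + 10 + 12 + 11 + 18 + 19 + 17 = 136
Number of machines = 3
Ideal balanced load = 136 / 3 = 45.3333

45.3333


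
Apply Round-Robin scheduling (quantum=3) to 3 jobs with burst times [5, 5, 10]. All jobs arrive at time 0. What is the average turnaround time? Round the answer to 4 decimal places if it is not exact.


Time quantum = 3
Execution trace:
  J1 runs 3 units, time = 3
  J2 runs 3 units, time = 6
  J3 runs 3 units, time = 9
  J1 runs 2 units, time = 11
  J2 runs 2 units, time = 13
  J3 runs 3 units, time = 16
  J3 runs 3 units, time = 19
  J3 runs 1 units, time = 20
Finish times: [11, 13, 20]
Average turnaround = 44/3 = 14.6667

14.6667


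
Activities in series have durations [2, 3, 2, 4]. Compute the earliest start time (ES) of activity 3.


Activity 3 starts after activities 1 through 2 complete.
Predecessor durations: [2, 3]
ES = 2 + 3 = 5

5


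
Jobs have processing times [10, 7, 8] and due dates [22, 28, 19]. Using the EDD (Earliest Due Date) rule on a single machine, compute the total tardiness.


Sort by due date (EDD order): [(8, 19), (10, 22), (7, 28)]
Compute completion times and tardiness:
  Job 1: p=8, d=19, C=8, tardiness=max(0,8-19)=0
  Job 2: p=10, d=22, C=18, tardiness=max(0,18-22)=0
  Job 3: p=7, d=28, C=25, tardiness=max(0,25-28)=0
Total tardiness = 0

0


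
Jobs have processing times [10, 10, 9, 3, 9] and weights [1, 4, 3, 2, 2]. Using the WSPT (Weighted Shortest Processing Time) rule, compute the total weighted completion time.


Compute p/w ratios and sort ascending (WSPT): [(3, 2), (10, 4), (9, 3), (9, 2), (10, 1)]
Compute weighted completion times:
  Job (p=3,w=2): C=3, w*C=2*3=6
  Job (p=10,w=4): C=13, w*C=4*13=52
  Job (p=9,w=3): C=22, w*C=3*22=66
  Job (p=9,w=2): C=31, w*C=2*31=62
  Job (p=10,w=1): C=41, w*C=1*41=41
Total weighted completion time = 227

227


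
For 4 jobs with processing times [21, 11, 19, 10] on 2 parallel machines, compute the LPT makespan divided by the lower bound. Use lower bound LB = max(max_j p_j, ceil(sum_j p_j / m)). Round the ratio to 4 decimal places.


LPT order: [21, 19, 11, 10]
Machine loads after assignment: [31, 30]
LPT makespan = 31
Lower bound = max(max_job, ceil(total/2)) = max(21, 31) = 31
Ratio = 31 / 31 = 1.0

1.0


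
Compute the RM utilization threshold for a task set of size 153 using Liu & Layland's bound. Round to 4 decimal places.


Compute 2^(1/153) = 1.0045406514
Subtract 1: 1.0045406514 - 1 = 0.0045406514
Multiply by n: 153 * 0.0045406514 = 0.6947196642
Round to 4 dp: 0.6947

0.6947


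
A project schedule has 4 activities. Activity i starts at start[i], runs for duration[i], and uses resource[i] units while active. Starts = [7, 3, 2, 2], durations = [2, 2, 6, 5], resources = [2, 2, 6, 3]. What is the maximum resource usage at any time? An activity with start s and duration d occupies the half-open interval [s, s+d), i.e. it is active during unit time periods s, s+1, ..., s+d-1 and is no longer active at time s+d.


Each activity i is active on [start_i, start_i + duration_i).
Compute total resource usage per time slot:
  t=0: active resources = [], total = 0
  t=1: active resources = [], total = 0
  t=2: active resources = [6, 3], total = 9
  t=3: active resources = [2, 6, 3], total = 11
  t=4: active resources = [2, 6, 3], total = 11
  t=5: active resources = [6, 3], total = 9
  t=6: active resources = [6, 3], total = 9
  t=7: active resources = [2, 6], total = 8
  t=8: active resources = [2], total = 2
Peak resource demand = 11

11


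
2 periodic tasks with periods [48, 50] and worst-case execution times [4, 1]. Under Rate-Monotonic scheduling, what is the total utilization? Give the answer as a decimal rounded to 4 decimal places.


Compute individual utilizations (exact fractions):
  Task 1: C/T = 4/48 = 1/12 (approx. 0.0833)
  Task 2: C/T = 1/50 (approx. 0.02)
Total utilization U = 1/12 + 1/50 = 31/300
Rounded to 4 decimal places: U = 0.1033
RM (Liu & Layland) bound for 2 tasks = 0.828427; compare with U = 31/300 (approx. 0.103333)
U <= bound, so schedulable by RM sufficient condition.

0.1033


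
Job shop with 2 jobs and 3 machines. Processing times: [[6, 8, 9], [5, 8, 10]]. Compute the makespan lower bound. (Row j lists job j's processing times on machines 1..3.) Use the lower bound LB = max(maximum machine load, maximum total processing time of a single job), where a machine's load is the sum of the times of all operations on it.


Machine loads:
  Machine 1: 6 + 5 = 11
  Machine 2: 8 + 8 = 16
  Machine 3: 9 + 10 = 19
Max machine load = 19
Job totals:
  Job 1: 23
  Job 2: 23
Max job total = 23
Lower bound = max(19, 23) = 23

23


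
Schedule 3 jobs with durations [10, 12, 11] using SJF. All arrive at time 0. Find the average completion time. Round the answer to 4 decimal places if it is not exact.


SJF order (ascending): [10, 11, 12]
Completion times:
  Job 1: burst=10, C=10
  Job 2: burst=11, C=21
  Job 3: burst=12, C=33
Average completion = 64/3 = 21.3333

21.3333


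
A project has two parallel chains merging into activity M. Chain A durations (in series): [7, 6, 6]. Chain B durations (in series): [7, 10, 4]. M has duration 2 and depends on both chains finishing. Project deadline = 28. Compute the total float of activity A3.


Forward pass: ES(A3) = sum of predecessors on chain A = 13
EF = ES + duration = 13 + 6 = 19
Backward pass: LF(M) = deadline = 28; LS(M) = 28 - 2 = 26
LF(A3) = LS(M) - sum(successors on chain A) = 26 - 0 = 26
LS = LF - duration = 26 - 6 = 20
Total float = LS - ES = 20 - 13 = 7

7


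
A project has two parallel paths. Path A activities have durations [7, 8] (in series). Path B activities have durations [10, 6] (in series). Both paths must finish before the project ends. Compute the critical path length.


Path A total = 7 + 8 = 15
Path B total = 10 + 6 = 16
Critical path = longest path = max(15, 16) = 16

16


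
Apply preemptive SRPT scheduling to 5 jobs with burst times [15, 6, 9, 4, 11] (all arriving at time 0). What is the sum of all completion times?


Since all jobs arrive at t=0, SRPT equals SPT ordering.
SPT order: [4, 6, 9, 11, 15]
Completion times:
  Job 1: p=4, C=4
  Job 2: p=6, C=10
  Job 3: p=9, C=19
  Job 4: p=11, C=30
  Job 5: p=15, C=45
Total completion time = 4 + 10 + 19 + 30 + 45 = 108

108


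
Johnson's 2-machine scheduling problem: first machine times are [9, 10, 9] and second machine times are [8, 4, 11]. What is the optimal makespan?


Apply Johnson's rule:
  Group 1 (a <= b): [(3, 9, 11)]
  Group 2 (a > b): [(1, 9, 8), (2, 10, 4)]
Optimal job order: [3, 1, 2]
Schedule:
  Job 3: M1 done at 9, M2 done at 20
  Job 1: M1 done at 18, M2 done at 28
  Job 2: M1 done at 28, M2 done at 32
Makespan = 32

32


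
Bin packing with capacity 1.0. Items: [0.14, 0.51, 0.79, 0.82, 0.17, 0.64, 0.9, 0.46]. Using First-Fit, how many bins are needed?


Place items sequentially using First-Fit:
  Item 0.14 -> new Bin 1
  Item 0.51 -> Bin 1 (now 0.65)
  Item 0.79 -> new Bin 2
  Item 0.82 -> new Bin 3
  Item 0.17 -> Bin 1 (now 0.82)
  Item 0.64 -> new Bin 4
  Item 0.9 -> new Bin 5
  Item 0.46 -> new Bin 6
Total bins used = 6

6


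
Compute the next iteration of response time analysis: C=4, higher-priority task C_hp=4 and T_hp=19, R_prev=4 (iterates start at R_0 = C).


R_next = C + ceil(R_prev / T_hp) * C_hp
ceil(4 / 19) = ceil(0.2105) = 1
Interference = 1 * 4 = 4
R_next = 4 + 4 = 8

8


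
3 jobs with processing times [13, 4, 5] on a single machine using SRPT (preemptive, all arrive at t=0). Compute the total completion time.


Since all jobs arrive at t=0, SRPT equals SPT ordering.
SPT order: [4, 5, 13]
Completion times:
  Job 1: p=4, C=4
  Job 2: p=5, C=9
  Job 3: p=13, C=22
Total completion time = 4 + 9 + 22 = 35

35


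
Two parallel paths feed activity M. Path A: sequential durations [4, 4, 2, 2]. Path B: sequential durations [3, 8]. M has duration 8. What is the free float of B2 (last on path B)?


ES(B2) = sum of predecessors on chain B = 3
EF(B2) = ES + duration = 3 + 8 = 11
Successor of B2 is M. ES(M) = max(sum(A), sum(B)) = max(12, 11) = 12
Free float = ES(successor) - EF(current) = 12 - 11 = 1

1


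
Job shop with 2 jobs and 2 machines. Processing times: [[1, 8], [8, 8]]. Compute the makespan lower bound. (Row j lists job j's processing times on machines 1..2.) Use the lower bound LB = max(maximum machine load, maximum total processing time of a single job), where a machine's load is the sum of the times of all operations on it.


Machine loads:
  Machine 1: 1 + 8 = 9
  Machine 2: 8 + 8 = 16
Max machine load = 16
Job totals:
  Job 1: 9
  Job 2: 16
Max job total = 16
Lower bound = max(16, 16) = 16

16


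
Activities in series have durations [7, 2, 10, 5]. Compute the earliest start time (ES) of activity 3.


Activity 3 starts after activities 1 through 2 complete.
Predecessor durations: [7, 2]
ES = 7 + 2 = 9

9


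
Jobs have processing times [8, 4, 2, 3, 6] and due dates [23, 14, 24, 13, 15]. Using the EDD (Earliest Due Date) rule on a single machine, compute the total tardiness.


Sort by due date (EDD order): [(3, 13), (4, 14), (6, 15), (8, 23), (2, 24)]
Compute completion times and tardiness:
  Job 1: p=3, d=13, C=3, tardiness=max(0,3-13)=0
  Job 2: p=4, d=14, C=7, tardiness=max(0,7-14)=0
  Job 3: p=6, d=15, C=13, tardiness=max(0,13-15)=0
  Job 4: p=8, d=23, C=21, tardiness=max(0,21-23)=0
  Job 5: p=2, d=24, C=23, tardiness=max(0,23-24)=0
Total tardiness = 0

0


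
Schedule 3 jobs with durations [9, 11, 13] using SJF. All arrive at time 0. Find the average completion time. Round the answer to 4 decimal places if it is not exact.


SJF order (ascending): [9, 11, 13]
Completion times:
  Job 1: burst=9, C=9
  Job 2: burst=11, C=20
  Job 3: burst=13, C=33
Average completion = 62/3 = 20.6667

20.6667


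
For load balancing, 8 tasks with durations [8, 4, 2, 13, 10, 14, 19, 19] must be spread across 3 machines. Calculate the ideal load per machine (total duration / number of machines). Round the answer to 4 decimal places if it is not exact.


Total processing time = 8 + 4 + 2 + 13 + 10 + 14 + 19 + 19 = 89
Number of machines = 3
Ideal balanced load = 89 / 3 = 29.6667

29.6667


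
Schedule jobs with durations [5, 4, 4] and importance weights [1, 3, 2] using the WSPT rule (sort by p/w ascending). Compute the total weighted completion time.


Compute p/w ratios and sort ascending (WSPT): [(4, 3), (4, 2), (5, 1)]
Compute weighted completion times:
  Job (p=4,w=3): C=4, w*C=3*4=12
  Job (p=4,w=2): C=8, w*C=2*8=16
  Job (p=5,w=1): C=13, w*C=1*13=13
Total weighted completion time = 41

41


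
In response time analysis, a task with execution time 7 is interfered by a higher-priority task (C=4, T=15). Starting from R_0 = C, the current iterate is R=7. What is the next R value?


R_next = C + ceil(R_prev / T_hp) * C_hp
ceil(7 / 15) = ceil(0.4667) = 1
Interference = 1 * 4 = 4
R_next = 7 + 4 = 11

11


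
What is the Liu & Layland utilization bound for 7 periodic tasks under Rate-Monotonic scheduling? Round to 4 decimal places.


Compute 2^(1/7) = 1.1040895137
Subtract 1: 1.1040895137 - 1 = 0.1040895137
Multiply by n: 7 * 0.1040895137 = 0.7286265959
Round to 4 dp: 0.7286

0.7286


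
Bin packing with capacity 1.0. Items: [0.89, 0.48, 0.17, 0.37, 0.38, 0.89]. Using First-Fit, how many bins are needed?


Place items sequentially using First-Fit:
  Item 0.89 -> new Bin 1
  Item 0.48 -> new Bin 2
  Item 0.17 -> Bin 2 (now 0.65)
  Item 0.37 -> new Bin 3
  Item 0.38 -> Bin 3 (now 0.75)
  Item 0.89 -> new Bin 4
Total bins used = 4

4


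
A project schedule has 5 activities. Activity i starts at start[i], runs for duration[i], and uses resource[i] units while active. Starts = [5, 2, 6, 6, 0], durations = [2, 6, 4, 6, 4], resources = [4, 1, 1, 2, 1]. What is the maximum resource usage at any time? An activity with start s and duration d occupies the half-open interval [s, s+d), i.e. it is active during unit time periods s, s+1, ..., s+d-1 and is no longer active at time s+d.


Each activity i is active on [start_i, start_i + duration_i).
Compute total resource usage per time slot:
  t=0: active resources = [1], total = 1
  t=1: active resources = [1], total = 1
  t=2: active resources = [1, 1], total = 2
  t=3: active resources = [1, 1], total = 2
  t=4: active resources = [1], total = 1
  t=5: active resources = [4, 1], total = 5
  t=6: active resources = [4, 1, 1, 2], total = 8
  t=7: active resources = [1, 1, 2], total = 4
  t=8: active resources = [1, 2], total = 3
  t=9: active resources = [1, 2], total = 3
  t=10: active resources = [2], total = 2
  t=11: active resources = [2], total = 2
Peak resource demand = 8

8


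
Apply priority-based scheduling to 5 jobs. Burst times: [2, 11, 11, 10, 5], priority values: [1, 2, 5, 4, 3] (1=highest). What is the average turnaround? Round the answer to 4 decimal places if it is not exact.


Sort by priority (ascending = highest first):
Order: [(1, 2), (2, 11), (3, 5), (4, 10), (5, 11)]
Completion times:
  Priority 1, burst=2, C=2
  Priority 2, burst=11, C=13
  Priority 3, burst=5, C=18
  Priority 4, burst=10, C=28
  Priority 5, burst=11, C=39
Average turnaround = 100/5 = 20.0

20.0


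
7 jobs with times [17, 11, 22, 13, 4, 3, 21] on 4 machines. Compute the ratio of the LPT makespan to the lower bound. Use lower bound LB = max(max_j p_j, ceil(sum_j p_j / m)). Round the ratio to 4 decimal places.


LPT order: [22, 21, 17, 13, 11, 4, 3]
Machine loads after assignment: [22, 24, 21, 24]
LPT makespan = 24
Lower bound = max(max_job, ceil(total/4)) = max(22, 23) = 23
Ratio = 24 / 23 = 1.0435

1.0435


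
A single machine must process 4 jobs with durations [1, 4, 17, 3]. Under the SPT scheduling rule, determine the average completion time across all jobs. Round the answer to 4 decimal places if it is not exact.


Sort jobs by processing time (SPT order): [1, 3, 4, 17]
Compute completion times sequentially:
  Job 1: processing = 1, completes at 1
  Job 2: processing = 3, completes at 4
  Job 3: processing = 4, completes at 8
  Job 4: processing = 17, completes at 25
Sum of completion times = 38
Average completion time = 38/4 = 9.5

9.5


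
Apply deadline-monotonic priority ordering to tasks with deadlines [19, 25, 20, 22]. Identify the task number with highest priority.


Sort tasks by relative deadline (ascending):
  Task 1: deadline = 19
  Task 3: deadline = 20
  Task 4: deadline = 22
  Task 2: deadline = 25
Priority order (highest first): [1, 3, 4, 2]
Highest priority task = 1

1


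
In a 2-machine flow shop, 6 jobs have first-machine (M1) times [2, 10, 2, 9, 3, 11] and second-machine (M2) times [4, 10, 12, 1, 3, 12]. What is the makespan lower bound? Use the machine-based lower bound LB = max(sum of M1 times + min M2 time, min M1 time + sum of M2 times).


LB1 = sum(M1 times) + min(M2 times) = 37 + 1 = 38
LB2 = min(M1 times) + sum(M2 times) = 2 + 42 = 44
Lower bound = max(LB1, LB2) = max(38, 44) = 44

44


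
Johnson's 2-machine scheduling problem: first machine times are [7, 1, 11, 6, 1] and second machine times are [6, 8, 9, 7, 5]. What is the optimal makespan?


Apply Johnson's rule:
  Group 1 (a <= b): [(2, 1, 8), (5, 1, 5), (4, 6, 7)]
  Group 2 (a > b): [(3, 11, 9), (1, 7, 6)]
Optimal job order: [2, 5, 4, 3, 1]
Schedule:
  Job 2: M1 done at 1, M2 done at 9
  Job 5: M1 done at 2, M2 done at 14
  Job 4: M1 done at 8, M2 done at 21
  Job 3: M1 done at 19, M2 done at 30
  Job 1: M1 done at 26, M2 done at 36
Makespan = 36

36


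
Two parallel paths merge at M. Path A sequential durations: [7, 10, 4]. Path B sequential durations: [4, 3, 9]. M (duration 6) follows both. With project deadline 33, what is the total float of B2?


Forward pass: ES(B2) = sum of predecessors on chain B = 4
EF = ES + duration = 4 + 3 = 7
Backward pass: LF(M) = deadline = 33; LS(M) = 33 - 6 = 27
LF(B2) = LS(M) - sum(successors on chain B) = 27 - 9 = 18
LS = LF - duration = 18 - 3 = 15
Total float = LS - ES = 15 - 4 = 11

11


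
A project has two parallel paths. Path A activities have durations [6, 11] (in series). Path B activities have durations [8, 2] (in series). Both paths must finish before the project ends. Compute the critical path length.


Path A total = 6 + 11 = 17
Path B total = 8 + 2 = 10
Critical path = longest path = max(17, 10) = 17

17


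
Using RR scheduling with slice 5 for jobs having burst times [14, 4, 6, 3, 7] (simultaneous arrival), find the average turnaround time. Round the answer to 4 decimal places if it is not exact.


Time quantum = 5
Execution trace:
  J1 runs 5 units, time = 5
  J2 runs 4 units, time = 9
  J3 runs 5 units, time = 14
  J4 runs 3 units, time = 17
  J5 runs 5 units, time = 22
  J1 runs 5 units, time = 27
  J3 runs 1 units, time = 28
  J5 runs 2 units, time = 30
  J1 runs 4 units, time = 34
Finish times: [34, 9, 28, 17, 30]
Average turnaround = 118/5 = 23.6

23.6


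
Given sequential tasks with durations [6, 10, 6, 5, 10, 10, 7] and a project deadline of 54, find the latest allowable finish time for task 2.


LF(activity 2) = deadline - sum of successor durations
Successors: activities 3 through 7 with durations [6, 5, 10, 10, 7]
Sum of successor durations = 38
LF = 54 - 38 = 16

16


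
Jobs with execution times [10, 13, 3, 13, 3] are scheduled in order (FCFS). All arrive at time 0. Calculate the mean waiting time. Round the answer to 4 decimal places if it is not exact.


FCFS order (as given): [10, 13, 3, 13, 3]
Waiting times:
  Job 1: wait = 0
  Job 2: wait = 10
  Job 3: wait = 23
  Job 4: wait = 26
  Job 5: wait = 39
Sum of waiting times = 98
Average waiting time = 98/5 = 19.6

19.6


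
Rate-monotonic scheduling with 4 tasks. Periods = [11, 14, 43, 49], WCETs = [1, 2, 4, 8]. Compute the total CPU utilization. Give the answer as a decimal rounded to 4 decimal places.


Compute individual utilizations (exact fractions):
  Task 1: C/T = 1/11 (approx. 0.0909)
  Task 2: C/T = 2/14 = 1/7 (approx. 0.1429)
  Task 3: C/T = 4/43 (approx. 0.093)
  Task 4: C/T = 8/49 (approx. 0.1633)
Total utilization U = 1/11 + 1/7 + 4/43 + 8/49 = 11358/23177
Rounded to 4 decimal places: U = 0.4901
RM (Liu & Layland) bound for 4 tasks = 0.756828; compare with U = 11358/23177 (approx. 0.490055)
U <= bound, so schedulable by RM sufficient condition.

0.4901


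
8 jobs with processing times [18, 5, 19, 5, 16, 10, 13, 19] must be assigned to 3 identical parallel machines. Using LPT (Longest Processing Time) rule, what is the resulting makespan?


Sort jobs in decreasing order (LPT): [19, 19, 18, 16, 13, 10, 5, 5]
Assign each job to the least loaded machine:
  Machine 1: jobs [19, 13, 5], load = 37
  Machine 2: jobs [19, 10, 5], load = 34
  Machine 3: jobs [18, 16], load = 34
Makespan = max load = 37

37


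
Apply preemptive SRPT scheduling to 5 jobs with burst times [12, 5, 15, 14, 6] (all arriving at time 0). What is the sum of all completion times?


Since all jobs arrive at t=0, SRPT equals SPT ordering.
SPT order: [5, 6, 12, 14, 15]
Completion times:
  Job 1: p=5, C=5
  Job 2: p=6, C=11
  Job 3: p=12, C=23
  Job 4: p=14, C=37
  Job 5: p=15, C=52
Total completion time = 5 + 11 + 23 + 37 + 52 = 128

128


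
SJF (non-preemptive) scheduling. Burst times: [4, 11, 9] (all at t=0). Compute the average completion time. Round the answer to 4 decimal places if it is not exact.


SJF order (ascending): [4, 9, 11]
Completion times:
  Job 1: burst=4, C=4
  Job 2: burst=9, C=13
  Job 3: burst=11, C=24
Average completion = 41/3 = 13.6667

13.6667


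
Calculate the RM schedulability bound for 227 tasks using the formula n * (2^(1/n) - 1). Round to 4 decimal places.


Compute 2^(1/227) = 1.0030581785
Subtract 1: 1.0030581785 - 1 = 0.0030581785
Multiply by n: 227 * 0.0030581785 = 0.6942065195
Round to 4 dp: 0.6942

0.6942


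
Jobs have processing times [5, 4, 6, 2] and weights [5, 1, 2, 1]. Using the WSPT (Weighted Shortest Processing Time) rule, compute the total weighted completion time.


Compute p/w ratios and sort ascending (WSPT): [(5, 5), (2, 1), (6, 2), (4, 1)]
Compute weighted completion times:
  Job (p=5,w=5): C=5, w*C=5*5=25
  Job (p=2,w=1): C=7, w*C=1*7=7
  Job (p=6,w=2): C=13, w*C=2*13=26
  Job (p=4,w=1): C=17, w*C=1*17=17
Total weighted completion time = 75

75


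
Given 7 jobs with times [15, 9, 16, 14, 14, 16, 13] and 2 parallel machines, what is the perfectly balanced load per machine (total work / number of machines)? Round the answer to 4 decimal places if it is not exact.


Total processing time = 15 + 9 + 16 + 14 + 14 + 16 + 13 = 97
Number of machines = 2
Ideal balanced load = 97 / 2 = 48.5

48.5


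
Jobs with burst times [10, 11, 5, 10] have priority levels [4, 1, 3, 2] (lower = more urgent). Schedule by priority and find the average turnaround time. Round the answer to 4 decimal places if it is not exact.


Sort by priority (ascending = highest first):
Order: [(1, 11), (2, 10), (3, 5), (4, 10)]
Completion times:
  Priority 1, burst=11, C=11
  Priority 2, burst=10, C=21
  Priority 3, burst=5, C=26
  Priority 4, burst=10, C=36
Average turnaround = 94/4 = 23.5

23.5


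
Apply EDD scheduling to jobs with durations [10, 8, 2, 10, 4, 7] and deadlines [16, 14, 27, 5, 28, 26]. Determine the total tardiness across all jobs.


Sort by due date (EDD order): [(10, 5), (8, 14), (10, 16), (7, 26), (2, 27), (4, 28)]
Compute completion times and tardiness:
  Job 1: p=10, d=5, C=10, tardiness=max(0,10-5)=5
  Job 2: p=8, d=14, C=18, tardiness=max(0,18-14)=4
  Job 3: p=10, d=16, C=28, tardiness=max(0,28-16)=12
  Job 4: p=7, d=26, C=35, tardiness=max(0,35-26)=9
  Job 5: p=2, d=27, C=37, tardiness=max(0,37-27)=10
  Job 6: p=4, d=28, C=41, tardiness=max(0,41-28)=13
Total tardiness = 53

53


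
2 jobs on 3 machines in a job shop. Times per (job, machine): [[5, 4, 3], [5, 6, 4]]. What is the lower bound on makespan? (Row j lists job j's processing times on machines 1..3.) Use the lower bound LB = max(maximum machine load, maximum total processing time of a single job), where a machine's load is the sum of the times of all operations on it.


Machine loads:
  Machine 1: 5 + 5 = 10
  Machine 2: 4 + 6 = 10
  Machine 3: 3 + 4 = 7
Max machine load = 10
Job totals:
  Job 1: 12
  Job 2: 15
Max job total = 15
Lower bound = max(10, 15) = 15

15


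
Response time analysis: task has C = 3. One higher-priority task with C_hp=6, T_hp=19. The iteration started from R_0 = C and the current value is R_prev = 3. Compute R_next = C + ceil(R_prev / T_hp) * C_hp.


R_next = C + ceil(R_prev / T_hp) * C_hp
ceil(3 / 19) = ceil(0.1579) = 1
Interference = 1 * 6 = 6
R_next = 3 + 6 = 9

9


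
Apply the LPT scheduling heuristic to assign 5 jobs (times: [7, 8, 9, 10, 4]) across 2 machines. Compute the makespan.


Sort jobs in decreasing order (LPT): [10, 9, 8, 7, 4]
Assign each job to the least loaded machine:
  Machine 1: jobs [10, 7, 4], load = 21
  Machine 2: jobs [9, 8], load = 17
Makespan = max load = 21

21


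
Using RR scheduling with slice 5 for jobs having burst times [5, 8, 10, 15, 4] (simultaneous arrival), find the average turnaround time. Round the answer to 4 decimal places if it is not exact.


Time quantum = 5
Execution trace:
  J1 runs 5 units, time = 5
  J2 runs 5 units, time = 10
  J3 runs 5 units, time = 15
  J4 runs 5 units, time = 20
  J5 runs 4 units, time = 24
  J2 runs 3 units, time = 27
  J3 runs 5 units, time = 32
  J4 runs 5 units, time = 37
  J4 runs 5 units, time = 42
Finish times: [5, 27, 32, 42, 24]
Average turnaround = 130/5 = 26.0

26.0


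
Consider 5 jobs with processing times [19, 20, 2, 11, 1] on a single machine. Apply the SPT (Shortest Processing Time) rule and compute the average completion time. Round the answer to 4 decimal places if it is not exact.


Sort jobs by processing time (SPT order): [1, 2, 11, 19, 20]
Compute completion times sequentially:
  Job 1: processing = 1, completes at 1
  Job 2: processing = 2, completes at 3
  Job 3: processing = 11, completes at 14
  Job 4: processing = 19, completes at 33
  Job 5: processing = 20, completes at 53
Sum of completion times = 104
Average completion time = 104/5 = 20.8

20.8


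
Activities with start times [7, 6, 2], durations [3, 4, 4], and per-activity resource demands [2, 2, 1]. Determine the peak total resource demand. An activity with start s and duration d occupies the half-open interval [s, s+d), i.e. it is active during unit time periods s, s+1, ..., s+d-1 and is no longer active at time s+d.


Each activity i is active on [start_i, start_i + duration_i).
Compute total resource usage per time slot:
  t=0: active resources = [], total = 0
  t=1: active resources = [], total = 0
  t=2: active resources = [1], total = 1
  t=3: active resources = [1], total = 1
  t=4: active resources = [1], total = 1
  t=5: active resources = [1], total = 1
  t=6: active resources = [2], total = 2
  t=7: active resources = [2, 2], total = 4
  t=8: active resources = [2, 2], total = 4
  t=9: active resources = [2, 2], total = 4
Peak resource demand = 4

4


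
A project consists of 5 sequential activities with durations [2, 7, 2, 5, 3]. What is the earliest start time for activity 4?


Activity 4 starts after activities 1 through 3 complete.
Predecessor durations: [2, 7, 2]
ES = 2 + 7 + 2 = 11

11


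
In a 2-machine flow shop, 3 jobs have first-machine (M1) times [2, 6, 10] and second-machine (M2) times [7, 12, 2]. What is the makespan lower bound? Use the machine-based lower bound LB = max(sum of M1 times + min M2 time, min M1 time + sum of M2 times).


LB1 = sum(M1 times) + min(M2 times) = 18 + 2 = 20
LB2 = min(M1 times) + sum(M2 times) = 2 + 21 = 23
Lower bound = max(LB1, LB2) = max(20, 23) = 23

23


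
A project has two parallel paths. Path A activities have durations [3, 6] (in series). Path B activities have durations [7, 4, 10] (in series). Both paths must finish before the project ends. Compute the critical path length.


Path A total = 3 + 6 = 9
Path B total = 7 + 4 + 10 = 21
Critical path = longest path = max(9, 21) = 21

21


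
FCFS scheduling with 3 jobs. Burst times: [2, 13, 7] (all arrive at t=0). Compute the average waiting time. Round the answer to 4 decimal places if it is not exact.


FCFS order (as given): [2, 13, 7]
Waiting times:
  Job 1: wait = 0
  Job 2: wait = 2
  Job 3: wait = 15
Sum of waiting times = 17
Average waiting time = 17/3 = 5.6667

5.6667


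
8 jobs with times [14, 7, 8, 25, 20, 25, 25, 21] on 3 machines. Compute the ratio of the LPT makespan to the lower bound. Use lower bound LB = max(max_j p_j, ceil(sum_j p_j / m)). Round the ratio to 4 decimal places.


LPT order: [25, 25, 25, 21, 20, 14, 8, 7]
Machine loads after assignment: [46, 52, 47]
LPT makespan = 52
Lower bound = max(max_job, ceil(total/3)) = max(25, 49) = 49
Ratio = 52 / 49 = 1.0612

1.0612


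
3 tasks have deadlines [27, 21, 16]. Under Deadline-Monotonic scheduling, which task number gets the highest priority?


Sort tasks by relative deadline (ascending):
  Task 3: deadline = 16
  Task 2: deadline = 21
  Task 1: deadline = 27
Priority order (highest first): [3, 2, 1]
Highest priority task = 3

3


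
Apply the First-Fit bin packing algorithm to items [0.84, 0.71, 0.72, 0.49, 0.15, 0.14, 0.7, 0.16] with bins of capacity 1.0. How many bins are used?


Place items sequentially using First-Fit:
  Item 0.84 -> new Bin 1
  Item 0.71 -> new Bin 2
  Item 0.72 -> new Bin 3
  Item 0.49 -> new Bin 4
  Item 0.15 -> Bin 1 (now 0.99)
  Item 0.14 -> Bin 2 (now 0.85)
  Item 0.7 -> new Bin 5
  Item 0.16 -> Bin 3 (now 0.88)
Total bins used = 5

5


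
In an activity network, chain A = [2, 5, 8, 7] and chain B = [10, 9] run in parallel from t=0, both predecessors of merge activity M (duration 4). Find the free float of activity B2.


ES(B2) = sum of predecessors on chain B = 10
EF(B2) = ES + duration = 10 + 9 = 19
Successor of B2 is M. ES(M) = max(sum(A), sum(B)) = max(22, 19) = 22
Free float = ES(successor) - EF(current) = 22 - 19 = 3

3


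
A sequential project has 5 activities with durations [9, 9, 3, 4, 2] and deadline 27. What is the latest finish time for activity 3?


LF(activity 3) = deadline - sum of successor durations
Successors: activities 4 through 5 with durations [4, 2]
Sum of successor durations = 6
LF = 27 - 6 = 21

21


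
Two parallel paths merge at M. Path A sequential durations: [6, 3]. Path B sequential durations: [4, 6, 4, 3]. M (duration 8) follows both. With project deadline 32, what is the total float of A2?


Forward pass: ES(A2) = sum of predecessors on chain A = 6
EF = ES + duration = 6 + 3 = 9
Backward pass: LF(M) = deadline = 32; LS(M) = 32 - 8 = 24
LF(A2) = LS(M) - sum(successors on chain A) = 24 - 0 = 24
LS = LF - duration = 24 - 3 = 21
Total float = LS - ES = 21 - 6 = 15

15


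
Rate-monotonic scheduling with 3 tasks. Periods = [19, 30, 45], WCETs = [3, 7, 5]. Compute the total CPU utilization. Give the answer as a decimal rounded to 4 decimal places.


Compute individual utilizations (exact fractions):
  Task 1: C/T = 3/19 (approx. 0.1579)
  Task 2: C/T = 7/30 (approx. 0.2333)
  Task 3: C/T = 5/45 = 1/9 (approx. 0.1111)
Total utilization U = 3/19 + 7/30 + 1/9 = 859/1710
Rounded to 4 decimal places: U = 0.5023
RM (Liu & Layland) bound for 3 tasks = 0.779763; compare with U = 859/1710 (approx. 0.502339)
U <= bound, so schedulable by RM sufficient condition.

0.5023


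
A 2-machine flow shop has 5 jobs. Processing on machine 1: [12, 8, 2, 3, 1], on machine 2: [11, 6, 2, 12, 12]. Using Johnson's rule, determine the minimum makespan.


Apply Johnson's rule:
  Group 1 (a <= b): [(5, 1, 12), (3, 2, 2), (4, 3, 12)]
  Group 2 (a > b): [(1, 12, 11), (2, 8, 6)]
Optimal job order: [5, 3, 4, 1, 2]
Schedule:
  Job 5: M1 done at 1, M2 done at 13
  Job 3: M1 done at 3, M2 done at 15
  Job 4: M1 done at 6, M2 done at 27
  Job 1: M1 done at 18, M2 done at 38
  Job 2: M1 done at 26, M2 done at 44
Makespan = 44

44


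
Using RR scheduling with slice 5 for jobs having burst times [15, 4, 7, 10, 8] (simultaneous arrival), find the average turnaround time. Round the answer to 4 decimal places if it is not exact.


Time quantum = 5
Execution trace:
  J1 runs 5 units, time = 5
  J2 runs 4 units, time = 9
  J3 runs 5 units, time = 14
  J4 runs 5 units, time = 19
  J5 runs 5 units, time = 24
  J1 runs 5 units, time = 29
  J3 runs 2 units, time = 31
  J4 runs 5 units, time = 36
  J5 runs 3 units, time = 39
  J1 runs 5 units, time = 44
Finish times: [44, 9, 31, 36, 39]
Average turnaround = 159/5 = 31.8

31.8


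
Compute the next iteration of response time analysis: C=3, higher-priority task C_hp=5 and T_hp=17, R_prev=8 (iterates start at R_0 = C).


R_next = C + ceil(R_prev / T_hp) * C_hp
ceil(8 / 17) = ceil(0.4706) = 1
Interference = 1 * 5 = 5
R_next = 3 + 5 = 8
R_next = R_prev, so the iteration has converged (response time = 8).

8


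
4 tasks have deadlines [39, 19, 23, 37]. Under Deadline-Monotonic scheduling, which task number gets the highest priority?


Sort tasks by relative deadline (ascending):
  Task 2: deadline = 19
  Task 3: deadline = 23
  Task 4: deadline = 37
  Task 1: deadline = 39
Priority order (highest first): [2, 3, 4, 1]
Highest priority task = 2

2


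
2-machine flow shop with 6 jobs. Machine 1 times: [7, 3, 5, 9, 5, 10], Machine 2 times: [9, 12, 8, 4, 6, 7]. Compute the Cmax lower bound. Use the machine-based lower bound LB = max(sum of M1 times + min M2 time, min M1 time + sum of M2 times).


LB1 = sum(M1 times) + min(M2 times) = 39 + 4 = 43
LB2 = min(M1 times) + sum(M2 times) = 3 + 46 = 49
Lower bound = max(LB1, LB2) = max(43, 49) = 49

49


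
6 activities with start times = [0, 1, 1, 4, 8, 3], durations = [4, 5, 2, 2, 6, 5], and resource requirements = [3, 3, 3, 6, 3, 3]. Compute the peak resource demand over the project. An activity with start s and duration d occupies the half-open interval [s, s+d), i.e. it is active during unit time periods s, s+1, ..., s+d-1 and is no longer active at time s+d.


Each activity i is active on [start_i, start_i + duration_i).
Compute total resource usage per time slot:
  t=0: active resources = [3], total = 3
  t=1: active resources = [3, 3, 3], total = 9
  t=2: active resources = [3, 3, 3], total = 9
  t=3: active resources = [3, 3, 3], total = 9
  t=4: active resources = [3, 6, 3], total = 12
  t=5: active resources = [3, 6, 3], total = 12
  t=6: active resources = [3], total = 3
  t=7: active resources = [3], total = 3
  t=8: active resources = [3], total = 3
  t=9: active resources = [3], total = 3
  t=10: active resources = [3], total = 3
  t=11: active resources = [3], total = 3
  t=12: active resources = [3], total = 3
  t=13: active resources = [3], total = 3
Peak resource demand = 12

12


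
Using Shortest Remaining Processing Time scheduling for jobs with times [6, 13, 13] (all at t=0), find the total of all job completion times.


Since all jobs arrive at t=0, SRPT equals SPT ordering.
SPT order: [6, 13, 13]
Completion times:
  Job 1: p=6, C=6
  Job 2: p=13, C=19
  Job 3: p=13, C=32
Total completion time = 6 + 19 + 32 = 57

57


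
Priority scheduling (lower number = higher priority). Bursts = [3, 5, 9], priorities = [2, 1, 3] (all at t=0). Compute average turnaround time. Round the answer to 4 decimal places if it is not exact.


Sort by priority (ascending = highest first):
Order: [(1, 5), (2, 3), (3, 9)]
Completion times:
  Priority 1, burst=5, C=5
  Priority 2, burst=3, C=8
  Priority 3, burst=9, C=17
Average turnaround = 30/3 = 10.0

10.0


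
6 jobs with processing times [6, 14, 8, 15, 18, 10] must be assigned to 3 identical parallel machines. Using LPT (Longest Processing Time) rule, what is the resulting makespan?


Sort jobs in decreasing order (LPT): [18, 15, 14, 10, 8, 6]
Assign each job to the least loaded machine:
  Machine 1: jobs [18, 6], load = 24
  Machine 2: jobs [15, 8], load = 23
  Machine 3: jobs [14, 10], load = 24
Makespan = max load = 24

24


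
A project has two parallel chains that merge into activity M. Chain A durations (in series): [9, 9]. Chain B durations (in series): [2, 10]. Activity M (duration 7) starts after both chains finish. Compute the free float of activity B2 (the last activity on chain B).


ES(B2) = sum of predecessors on chain B = 2
EF(B2) = ES + duration = 2 + 10 = 12
Successor of B2 is M. ES(M) = max(sum(A), sum(B)) = max(18, 12) = 18
Free float = ES(successor) - EF(current) = 18 - 12 = 6

6


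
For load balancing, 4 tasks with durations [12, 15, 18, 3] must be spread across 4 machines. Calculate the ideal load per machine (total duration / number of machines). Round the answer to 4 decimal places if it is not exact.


Total processing time = 12 + 15 + 18 + 3 = 48
Number of machines = 4
Ideal balanced load = 48 / 4 = 12.0

12.0


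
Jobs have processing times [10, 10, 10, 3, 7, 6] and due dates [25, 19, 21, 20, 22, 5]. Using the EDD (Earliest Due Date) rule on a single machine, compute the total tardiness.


Sort by due date (EDD order): [(6, 5), (10, 19), (3, 20), (10, 21), (7, 22), (10, 25)]
Compute completion times and tardiness:
  Job 1: p=6, d=5, C=6, tardiness=max(0,6-5)=1
  Job 2: p=10, d=19, C=16, tardiness=max(0,16-19)=0
  Job 3: p=3, d=20, C=19, tardiness=max(0,19-20)=0
  Job 4: p=10, d=21, C=29, tardiness=max(0,29-21)=8
  Job 5: p=7, d=22, C=36, tardiness=max(0,36-22)=14
  Job 6: p=10, d=25, C=46, tardiness=max(0,46-25)=21
Total tardiness = 44

44
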